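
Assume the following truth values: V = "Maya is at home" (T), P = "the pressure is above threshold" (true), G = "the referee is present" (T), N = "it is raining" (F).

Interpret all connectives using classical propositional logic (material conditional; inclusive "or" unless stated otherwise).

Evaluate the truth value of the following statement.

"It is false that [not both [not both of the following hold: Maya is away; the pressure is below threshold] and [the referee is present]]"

Parsed as not ((not V nand not P) nand G)

not V = not True = False
not P = not True = False
not V nand not P = False nand False = True
(not V nand not P) nand G = True nand True = False
not ((not V nand not P) nand G) = not False = True

True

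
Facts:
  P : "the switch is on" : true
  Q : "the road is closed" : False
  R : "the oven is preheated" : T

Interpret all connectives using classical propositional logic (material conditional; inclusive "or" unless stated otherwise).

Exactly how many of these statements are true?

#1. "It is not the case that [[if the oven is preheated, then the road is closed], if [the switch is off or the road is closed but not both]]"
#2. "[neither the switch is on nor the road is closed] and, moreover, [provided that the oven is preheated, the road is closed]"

0

#1: Formalization: ~((~P xor Q) -> (R -> Q))

~P = ~T = F
~P xor Q = F xor F = F
R -> Q = T -> F = F
(~P xor Q) -> (R -> Q) = F -> F = T
~((~P xor Q) -> (R -> Q)) = ~T = F
Hence #1 is false.

#2: This is (P nor Q) & (R -> Q).

P nor Q = T nor F = F
R -> Q = T -> F = F
(P nor Q) & (R -> Q) = F & F = F
Thus #2 is false.

0 of the 2 statements are true (none).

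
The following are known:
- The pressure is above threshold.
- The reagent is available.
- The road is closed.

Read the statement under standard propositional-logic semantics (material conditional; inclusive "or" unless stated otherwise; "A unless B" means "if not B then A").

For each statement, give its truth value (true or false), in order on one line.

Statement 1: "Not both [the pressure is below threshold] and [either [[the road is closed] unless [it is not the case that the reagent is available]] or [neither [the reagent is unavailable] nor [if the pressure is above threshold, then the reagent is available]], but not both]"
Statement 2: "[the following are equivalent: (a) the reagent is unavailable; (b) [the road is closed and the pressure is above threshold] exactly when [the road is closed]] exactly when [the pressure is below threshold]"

Statement 1 T, Statement 2 T

Let P = "the pressure is above threshold" (True), R = "the road is closed" (True), Q = "the reagent is available" (True).

Statement 1: In symbols: not P nand ((R or not Q) xor (not Q nor (P -> Q)))

not P = not True = False
not Q = not True = False
R or not Q = True or False = True
not Q = not True = False
P -> Q = True -> True = True
not Q nor (P -> Q) = False nor True = False
(R or not Q) xor (not Q nor (P -> Q)) = True xor False = True
not P nand ((R or not Q) xor (not Q nor (P -> Q))) = False nand True = True
Thus Statement 1 is true.

Statement 2: This is (not Q iff ((R and P) iff R)) iff not P.

not Q = not True = False
R and P = True and True = True
(R and P) iff R = True iff True = True
not Q iff ((R and P) iff R) = False iff True = False
not P = not True = False
(not Q iff ((R and P) iff R)) iff not P = False iff False = True
Thus Statement 2 is true.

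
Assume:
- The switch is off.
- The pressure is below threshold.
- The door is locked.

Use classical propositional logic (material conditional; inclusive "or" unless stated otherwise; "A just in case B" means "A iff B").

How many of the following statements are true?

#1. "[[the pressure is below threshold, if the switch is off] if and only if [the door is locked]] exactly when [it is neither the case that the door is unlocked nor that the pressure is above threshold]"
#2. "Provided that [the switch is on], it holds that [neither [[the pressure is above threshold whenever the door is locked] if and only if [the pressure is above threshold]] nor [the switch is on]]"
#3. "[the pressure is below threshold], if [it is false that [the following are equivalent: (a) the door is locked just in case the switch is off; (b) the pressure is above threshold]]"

3

Let P = "the switch is on" (False), Q = "the pressure is above threshold" (False), R = "the door is locked" (True).

#1: Formalization: ((not P -> not Q) iff R) iff (not R nor Q)

not P = not False = True
not Q = not False = True
not P -> not Q = True -> True = True
(not P -> not Q) iff R = True iff True = True
not R = not True = False
not R nor Q = False nor False = True
((not P -> not Q) iff R) iff (not R nor Q) = True iff True = True
So #1 is true.

#2: Formalization: P -> (((R -> Q) iff Q) nor P)

R -> Q = True -> False = False
(R -> Q) iff Q = False iff False = True
((R -> Q) iff Q) nor P = True nor False = False
P -> (((R -> Q) iff Q) nor P) = False -> False = True
Thus #2 is true.

#3: This is not ((R iff not P) iff Q) -> not Q.

not P = not False = True
R iff not P = True iff True = True
(R iff not P) iff Q = True iff False = False
not ((R iff not P) iff Q) = not False = True
not Q = not False = True
not ((R iff not P) iff Q) -> not Q = True -> True = True
So #3 is true.

Count: 3.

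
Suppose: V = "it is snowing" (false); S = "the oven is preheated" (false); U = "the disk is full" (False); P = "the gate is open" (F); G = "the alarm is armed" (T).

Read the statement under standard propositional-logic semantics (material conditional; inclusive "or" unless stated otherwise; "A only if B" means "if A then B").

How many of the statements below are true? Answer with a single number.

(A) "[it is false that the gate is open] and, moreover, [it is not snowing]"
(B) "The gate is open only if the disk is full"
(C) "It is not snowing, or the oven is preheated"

(A): In symbols: ~P & ~V

~P = ~F = T
~V = ~F = T
~P & ~V = T & T = T
Thus (A) is true.

(B): Formalization: P -> U

P -> U = F -> F = T
Thus (B) is true.

(C): This is ~V | S.

~V = ~F = T
~V | S = T | F = T
Hence (C) is true.

3 of the 3 statements are true ((A), (B), (C)).

3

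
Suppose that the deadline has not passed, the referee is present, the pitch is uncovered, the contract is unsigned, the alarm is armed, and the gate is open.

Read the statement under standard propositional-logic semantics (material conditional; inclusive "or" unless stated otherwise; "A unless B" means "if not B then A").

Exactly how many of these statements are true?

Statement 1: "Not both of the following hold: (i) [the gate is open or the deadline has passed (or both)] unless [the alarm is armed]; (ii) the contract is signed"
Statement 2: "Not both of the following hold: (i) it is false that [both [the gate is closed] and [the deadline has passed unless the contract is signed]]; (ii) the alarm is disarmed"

Let W = "the gate is open" (T), U = "the deadline has passed" (F), H = "the alarm is armed" (T), M = "the contract is signed" (F).

Statement 1: Formalization: ((W ∨ U) ∨ H) ↑ M

W ∨ U = T ∨ F = T
(W ∨ U) ∨ H = T ∨ T = T
((W ∨ U) ∨ H) ↑ M = T ↑ F = T
Hence Statement 1 is true.

Statement 2: In symbols: ¬(¬W ∧ (U ∨ M)) ↑ ¬H

¬W = ¬T = F
U ∨ M = F ∨ F = F
¬W ∧ (U ∨ M) = F ∧ F = F
¬(¬W ∧ (U ∨ M)) = ¬F = T
¬H = ¬T = F
¬(¬W ∧ (U ∨ M)) ↑ ¬H = T ↑ F = T
Hence Statement 2 is true.

Count: 2.

2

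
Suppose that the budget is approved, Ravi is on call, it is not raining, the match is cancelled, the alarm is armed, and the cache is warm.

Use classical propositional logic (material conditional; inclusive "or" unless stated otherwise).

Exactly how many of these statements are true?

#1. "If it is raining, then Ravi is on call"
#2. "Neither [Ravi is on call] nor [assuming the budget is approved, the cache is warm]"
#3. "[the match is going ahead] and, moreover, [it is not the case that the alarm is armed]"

1

Let S = "it is raining" (F), Q = "Ravi is on call" (T), K = "the budget is approved" (T), D = "the cache is warm" (T), L = "the match is cancelled" (T), V = "the alarm is armed" (T).

#1: Formalization: S -> Q

S -> Q = F -> T = T
Hence #1 is true.

#2: In symbols: Q nor (K -> D)

K -> D = T -> T = T
Q nor (K -> D) = T nor T = F
So #2 is false.

#3: Parsed as ~L & ~V

~L = ~T = F
~V = ~T = F
~L & ~V = F & F = F
Hence #3 is false.

True statements: 1.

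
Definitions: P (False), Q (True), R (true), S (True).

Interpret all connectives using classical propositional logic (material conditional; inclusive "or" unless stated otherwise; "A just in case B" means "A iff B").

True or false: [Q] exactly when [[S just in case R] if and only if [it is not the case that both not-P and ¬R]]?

Parsed as Q iff ((S iff R) iff (not P nand not R))

S iff R = True iff True = True
not P = not False = True
not R = not True = False
not P nand not R = True nand False = True
(S iff R) iff (not P nand not R) = True iff True = True
Q iff ((S iff R) iff (not P nand not R)) = True iff True = True

true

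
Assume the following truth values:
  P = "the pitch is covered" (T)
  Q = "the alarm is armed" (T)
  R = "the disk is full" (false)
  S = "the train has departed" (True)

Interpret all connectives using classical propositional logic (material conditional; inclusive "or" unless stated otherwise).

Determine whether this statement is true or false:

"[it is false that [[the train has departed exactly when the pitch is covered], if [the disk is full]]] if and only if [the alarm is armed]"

False.

This is ~(R -> (S <-> P)) <-> Q.

S <-> P = T <-> T = T
R -> (S <-> P) = F -> T = T
~(R -> (S <-> P)) = ~T = F
~(R -> (S <-> P)) <-> Q = F <-> T = F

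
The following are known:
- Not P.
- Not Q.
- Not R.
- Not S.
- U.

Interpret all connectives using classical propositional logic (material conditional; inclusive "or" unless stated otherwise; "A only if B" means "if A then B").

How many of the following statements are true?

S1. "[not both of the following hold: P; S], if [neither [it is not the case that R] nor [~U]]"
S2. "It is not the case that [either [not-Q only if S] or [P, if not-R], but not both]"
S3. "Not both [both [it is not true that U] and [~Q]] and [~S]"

3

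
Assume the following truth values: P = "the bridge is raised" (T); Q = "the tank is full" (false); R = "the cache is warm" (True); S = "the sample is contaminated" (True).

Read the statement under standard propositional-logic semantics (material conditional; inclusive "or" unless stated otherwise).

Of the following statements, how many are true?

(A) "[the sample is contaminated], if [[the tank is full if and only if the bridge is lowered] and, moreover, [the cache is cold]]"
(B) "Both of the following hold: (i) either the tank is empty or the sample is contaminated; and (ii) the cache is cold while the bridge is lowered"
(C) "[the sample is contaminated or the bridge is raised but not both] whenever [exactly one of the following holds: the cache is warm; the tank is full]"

(A): This is ((Q iff not P) and not R) -> S.

not P = not True = False
Q iff not P = False iff False = True
not R = not True = False
(Q iff not P) and not R = True and False = False
((Q iff not P) and not R) -> S = False -> True = True
Hence (A) is true.

(B): Parsed as (not Q or S) and (not R and not P)

not Q = not False = True
not Q or S = True or True = True
not R = not True = False
not P = not True = False
not R and not P = False and False = False
(not Q or S) and (not R and not P) = True and False = False
Hence (B) is false.

(C): In symbols: (R xor Q) -> (S xor P)

R xor Q = True xor False = True
S xor P = True xor True = False
(R xor Q) -> (S xor P) = True -> False = False
So (C) is false.

1 of the 3 statements is true ((A)).

1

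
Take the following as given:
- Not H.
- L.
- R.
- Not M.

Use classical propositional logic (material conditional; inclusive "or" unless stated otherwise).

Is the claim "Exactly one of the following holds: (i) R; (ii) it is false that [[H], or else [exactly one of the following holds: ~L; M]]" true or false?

This is R xor ~(H | (~L xor M)).

~L = ~T = F
~L xor M = F xor F = F
H | (~L xor M) = F | F = F
~(H | (~L xor M)) = ~F = T
R xor ~(H | (~L xor M)) = T xor T = F

The statement is false.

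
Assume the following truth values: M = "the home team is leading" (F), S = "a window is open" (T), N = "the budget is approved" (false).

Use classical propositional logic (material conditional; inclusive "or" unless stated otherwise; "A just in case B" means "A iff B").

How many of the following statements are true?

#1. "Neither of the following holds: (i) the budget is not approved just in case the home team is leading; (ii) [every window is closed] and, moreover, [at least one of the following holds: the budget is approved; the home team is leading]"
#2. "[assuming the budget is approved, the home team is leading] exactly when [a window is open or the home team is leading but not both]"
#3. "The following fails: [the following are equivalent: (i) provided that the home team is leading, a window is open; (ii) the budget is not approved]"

2

#1: This is (¬N ↔ M) ↓ (¬S ∧ (N ∨ M)).

¬N = ¬F = T
¬N ↔ M = T ↔ F = F
¬S = ¬T = F
N ∨ M = F ∨ F = F
¬S ∧ (N ∨ M) = F ∧ F = F
(¬N ↔ M) ↓ (¬S ∧ (N ∨ M)) = F ↓ F = T
Thus #1 is true.

#2: Parsed as (N → M) ↔ (S ⊕ M)

N → M = F → F = T
S ⊕ M = T ⊕ F = T
(N → M) ↔ (S ⊕ M) = T ↔ T = T
Hence #2 is true.

#3: In symbols: ¬((M → S) ↔ ¬N)

M → S = F → T = T
¬N = ¬F = T
(M → S) ↔ ¬N = T ↔ T = T
¬((M → S) ↔ ¬N) = ¬T = F
So #3 is false.

Count: 2.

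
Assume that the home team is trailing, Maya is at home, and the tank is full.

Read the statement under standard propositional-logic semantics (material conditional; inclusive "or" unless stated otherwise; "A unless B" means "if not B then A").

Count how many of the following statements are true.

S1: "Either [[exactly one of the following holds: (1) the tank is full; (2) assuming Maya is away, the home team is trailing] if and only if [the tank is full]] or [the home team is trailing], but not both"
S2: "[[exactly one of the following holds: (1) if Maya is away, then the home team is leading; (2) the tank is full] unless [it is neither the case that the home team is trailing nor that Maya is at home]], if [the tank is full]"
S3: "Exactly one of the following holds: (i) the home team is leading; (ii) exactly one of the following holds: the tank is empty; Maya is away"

1

Let D = "the tank is full" (True), P = "Maya is at home" (True), H = "the home team is leading" (False).

S1: Parsed as ((D xor (not P -> not H)) iff D) xor not H

not P = not True = False
not H = not False = True
not P -> not H = False -> True = True
D xor (not P -> not H) = True xor True = False
(D xor (not P -> not H)) iff D = False iff True = False
not H = not False = True
((D xor (not P -> not H)) iff D) xor not H = False xor True = True
So S1 is true.

S2: This is D -> (((not P -> H) xor D) or (not H nor P)).

not P = not True = False
not P -> H = False -> False = True
(not P -> H) xor D = True xor True = False
not H = not False = True
not H nor P = True nor True = False
((not P -> H) xor D) or (not H nor P) = False or False = False
D -> (((not P -> H) xor D) or (not H nor P)) = True -> False = False
So S2 is false.

S3: Formalization: H xor (not D xor not P)

not D = not True = False
not P = not True = False
not D xor not P = False xor False = False
H xor (not D xor not P) = False xor False = False
Hence S3 is false.

1 of the 3 statements is true.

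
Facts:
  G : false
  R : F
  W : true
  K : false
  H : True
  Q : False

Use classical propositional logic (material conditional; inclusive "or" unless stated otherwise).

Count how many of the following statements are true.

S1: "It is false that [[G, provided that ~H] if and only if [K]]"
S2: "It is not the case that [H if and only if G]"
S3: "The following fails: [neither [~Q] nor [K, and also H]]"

3

S1: Formalization: ¬((¬H → G) ↔ K)

¬H = ¬T = F
¬H → G = F → F = T
(¬H → G) ↔ K = T ↔ F = F
¬((¬H → G) ↔ K) = ¬F = T
Hence S1 is true.

S2: Formalization: ¬(H ↔ G)

H ↔ G = T ↔ F = F
¬(H ↔ G) = ¬F = T
Hence S2 is true.

S3: Parsed as ¬(¬Q ↓ (K ∧ H))

¬Q = ¬F = T
K ∧ H = F ∧ T = F
¬Q ↓ (K ∧ H) = T ↓ F = F
¬(¬Q ↓ (K ∧ H)) = ¬F = T
Hence S3 is true.

Count: 3.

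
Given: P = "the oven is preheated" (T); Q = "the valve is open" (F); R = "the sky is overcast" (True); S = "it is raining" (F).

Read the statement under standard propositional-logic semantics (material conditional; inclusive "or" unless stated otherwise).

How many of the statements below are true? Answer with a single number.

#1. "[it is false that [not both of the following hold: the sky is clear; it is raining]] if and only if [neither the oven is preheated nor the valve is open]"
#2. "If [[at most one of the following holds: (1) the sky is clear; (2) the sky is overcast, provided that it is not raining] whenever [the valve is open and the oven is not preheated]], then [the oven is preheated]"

2

#1: This is ~(~R nand S) <-> (P nor Q).

~R = ~T = F
~R nand S = F nand F = T
~(~R nand S) = ~T = F
P nor Q = T nor F = F
~(~R nand S) <-> (P nor Q) = F <-> F = T
Hence #1 is true.

#2: In symbols: ((Q & ~P) -> (~R nand (~S -> R))) -> P

~P = ~T = F
Q & ~P = F & F = F
~R = ~T = F
~S = ~F = T
~S -> R = T -> T = T
~R nand (~S -> R) = F nand T = T
(Q & ~P) -> (~R nand (~S -> R)) = F -> T = T
((Q & ~P) -> (~R nand (~S -> R))) -> P = T -> T = T
Thus #2 is true.

True statements: 2 (#1, #2).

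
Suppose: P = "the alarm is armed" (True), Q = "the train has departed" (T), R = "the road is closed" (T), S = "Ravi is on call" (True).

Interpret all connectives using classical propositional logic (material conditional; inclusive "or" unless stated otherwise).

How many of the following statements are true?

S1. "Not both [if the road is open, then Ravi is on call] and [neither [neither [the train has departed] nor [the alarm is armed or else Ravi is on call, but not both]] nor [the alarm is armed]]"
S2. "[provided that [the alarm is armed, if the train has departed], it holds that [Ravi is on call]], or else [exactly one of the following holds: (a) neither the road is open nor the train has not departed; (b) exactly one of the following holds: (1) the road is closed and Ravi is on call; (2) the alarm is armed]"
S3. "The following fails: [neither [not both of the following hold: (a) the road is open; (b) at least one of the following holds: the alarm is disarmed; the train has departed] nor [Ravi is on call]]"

3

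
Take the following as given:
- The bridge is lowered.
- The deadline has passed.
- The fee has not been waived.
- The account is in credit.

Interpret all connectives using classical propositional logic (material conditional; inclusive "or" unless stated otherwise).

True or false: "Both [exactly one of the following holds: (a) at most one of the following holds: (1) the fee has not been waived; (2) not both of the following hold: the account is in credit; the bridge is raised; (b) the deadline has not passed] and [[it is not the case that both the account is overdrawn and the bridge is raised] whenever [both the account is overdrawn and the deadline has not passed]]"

Let P = "the fee has been waived" (F), M = "the account is overdrawn" (F), N = "the bridge is raised" (F), G = "the deadline has passed" (T).
This is ((¬P ↑ (¬M ↑ N)) ⊕ ¬G) ∧ ((M ∧ ¬G) → (M ↑ N)).

¬P = ¬F = T
¬M = ¬F = T
¬M ↑ N = T ↑ F = T
¬P ↑ (¬M ↑ N) = T ↑ T = F
¬G = ¬T = F
(¬P ↑ (¬M ↑ N)) ⊕ ¬G = F ⊕ F = F
¬G = ¬T = F
M ∧ ¬G = F ∧ F = F
M ↑ N = F ↑ F = T
(M ∧ ¬G) → (M ↑ N) = F → T = T
((¬P ↑ (¬M ↑ N)) ⊕ ¬G) ∧ ((M ∧ ¬G) → (M ↑ N)) = F ∧ T = F

False.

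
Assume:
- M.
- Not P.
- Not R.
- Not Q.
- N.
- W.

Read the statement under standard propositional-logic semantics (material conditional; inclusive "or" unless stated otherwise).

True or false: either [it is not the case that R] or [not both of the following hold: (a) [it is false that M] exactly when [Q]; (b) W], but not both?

Formalization: ¬R ⊕ ((¬M ↔ Q) ↑ W)

¬R = ¬F = T
¬M = ¬T = F
¬M ↔ Q = F ↔ F = T
(¬M ↔ Q) ↑ W = T ↑ T = F
¬R ⊕ ((¬M ↔ Q) ↑ W) = T ⊕ F = T

true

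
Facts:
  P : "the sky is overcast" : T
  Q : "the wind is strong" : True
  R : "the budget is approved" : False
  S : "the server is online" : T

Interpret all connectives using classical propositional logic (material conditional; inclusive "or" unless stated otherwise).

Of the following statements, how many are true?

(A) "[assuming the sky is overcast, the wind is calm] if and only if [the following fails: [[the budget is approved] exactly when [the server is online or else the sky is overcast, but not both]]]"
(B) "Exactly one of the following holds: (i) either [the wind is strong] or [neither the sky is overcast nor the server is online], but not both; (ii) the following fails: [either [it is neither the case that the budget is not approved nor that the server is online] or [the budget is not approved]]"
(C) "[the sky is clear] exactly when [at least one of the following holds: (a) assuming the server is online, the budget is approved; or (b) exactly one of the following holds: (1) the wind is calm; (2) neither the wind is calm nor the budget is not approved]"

3

(A): In symbols: (P → ¬Q) ↔ ¬(R ↔ (S ⊕ P))

¬Q = ¬T = F
P → ¬Q = T → F = F
S ⊕ P = T ⊕ T = F
R ↔ (S ⊕ P) = F ↔ F = T
¬(R ↔ (S ⊕ P)) = ¬T = F
(P → ¬Q) ↔ ¬(R ↔ (S ⊕ P)) = F ↔ F = T
Thus (A) is true.

(B): Parsed as (Q ⊕ (P ↓ S)) ⊕ ¬((¬R ↓ S) ∨ ¬R)

P ↓ S = T ↓ T = F
Q ⊕ (P ↓ S) = T ⊕ F = T
¬R = ¬F = T
¬R ↓ S = T ↓ T = F
¬R = ¬F = T
(¬R ↓ S) ∨ ¬R = F ∨ T = T
¬((¬R ↓ S) ∨ ¬R) = ¬T = F
(Q ⊕ (P ↓ S)) ⊕ ¬((¬R ↓ S) ∨ ¬R) = T ⊕ F = T
So (B) is true.

(C): This is ¬P ↔ ((S → R) ∨ (¬Q ⊕ (¬Q ↓ ¬R))).

¬P = ¬T = F
S → R = T → F = F
¬Q = ¬T = F
¬Q = ¬T = F
¬R = ¬F = T
¬Q ↓ ¬R = F ↓ T = F
¬Q ⊕ (¬Q ↓ ¬R) = F ⊕ F = F
(S → R) ∨ (¬Q ⊕ (¬Q ↓ ¬R)) = F ∨ F = F
¬P ↔ ((S → R) ∨ (¬Q ⊕ (¬Q ↓ ¬R))) = F ↔ F = T
Thus (C) is true.

Count: 3.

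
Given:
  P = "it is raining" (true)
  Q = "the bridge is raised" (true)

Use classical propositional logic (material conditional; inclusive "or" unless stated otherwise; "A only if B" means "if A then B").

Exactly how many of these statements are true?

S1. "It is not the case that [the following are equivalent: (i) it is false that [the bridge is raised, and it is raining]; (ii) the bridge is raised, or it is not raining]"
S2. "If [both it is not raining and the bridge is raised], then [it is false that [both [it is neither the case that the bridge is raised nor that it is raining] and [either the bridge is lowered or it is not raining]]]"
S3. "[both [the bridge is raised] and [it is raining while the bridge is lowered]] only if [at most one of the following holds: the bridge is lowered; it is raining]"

S1: Formalization: not (not (Q and P) iff (Q or not P))

Q and P = True and True = True
not (Q and P) = not True = False
not P = not True = False
Q or not P = True or False = True
not (Q and P) iff (Q or not P) = False iff True = False
not (not (Q and P) iff (Q or not P)) = not False = True
Thus S1 is true.

S2: Formalization: (not P and Q) -> not ((Q nor P) and (not Q or not P))

not P = not True = False
not P and Q = False and True = False
Q nor P = True nor True = False
not Q = not True = False
not P = not True = False
not Q or not P = False or False = False
(Q nor P) and (not Q or not P) = False and False = False
not ((Q nor P) and (not Q or not P)) = not False = True
(not P and Q) -> not ((Q nor P) and (not Q or not P)) = False -> True = True
So S2 is true.

S3: This is (Q and (P and not Q)) -> (not Q nand P).

not Q = not True = False
P and not Q = True and False = False
Q and (P and not Q) = True and False = False
not Q = not True = False
not Q nand P = False nand True = True
(Q and (P and not Q)) -> (not Q nand P) = False -> True = True
So S3 is true.

3 of the 3 statements are true (S1, S2, S3).

3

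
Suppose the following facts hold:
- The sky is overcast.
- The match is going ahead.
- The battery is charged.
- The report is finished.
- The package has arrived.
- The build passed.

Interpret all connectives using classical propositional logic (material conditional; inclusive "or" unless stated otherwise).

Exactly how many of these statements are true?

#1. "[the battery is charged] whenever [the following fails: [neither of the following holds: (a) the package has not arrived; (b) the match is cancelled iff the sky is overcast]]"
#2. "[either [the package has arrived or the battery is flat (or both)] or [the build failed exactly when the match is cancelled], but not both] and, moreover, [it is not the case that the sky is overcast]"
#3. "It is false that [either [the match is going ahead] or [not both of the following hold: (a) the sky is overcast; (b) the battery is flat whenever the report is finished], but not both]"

2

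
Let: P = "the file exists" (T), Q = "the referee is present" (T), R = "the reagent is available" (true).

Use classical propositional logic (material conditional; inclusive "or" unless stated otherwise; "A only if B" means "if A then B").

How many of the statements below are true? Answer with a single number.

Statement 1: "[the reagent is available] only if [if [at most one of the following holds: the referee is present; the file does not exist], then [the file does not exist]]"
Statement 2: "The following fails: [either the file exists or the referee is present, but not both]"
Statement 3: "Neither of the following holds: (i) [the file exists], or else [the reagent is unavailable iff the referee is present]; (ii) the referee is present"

Statement 1: This is R -> ((Q nand not P) -> not P).

not P = not True = False
Q nand not P = True nand False = True
not P = not True = False
(Q nand not P) -> not P = True -> False = False
R -> ((Q nand not P) -> not P) = True -> False = False
Thus Statement 1 is false.

Statement 2: This is not (P xor Q).

P xor Q = True xor True = False
not (P xor Q) = not False = True
So Statement 2 is true.

Statement 3: This is (P or (not R iff Q)) nor Q.

not R = not True = False
not R iff Q = False iff True = False
P or (not R iff Q) = True or False = True
(P or (not R iff Q)) nor Q = True nor True = False
Thus Statement 3 is false.

Count: 1.

1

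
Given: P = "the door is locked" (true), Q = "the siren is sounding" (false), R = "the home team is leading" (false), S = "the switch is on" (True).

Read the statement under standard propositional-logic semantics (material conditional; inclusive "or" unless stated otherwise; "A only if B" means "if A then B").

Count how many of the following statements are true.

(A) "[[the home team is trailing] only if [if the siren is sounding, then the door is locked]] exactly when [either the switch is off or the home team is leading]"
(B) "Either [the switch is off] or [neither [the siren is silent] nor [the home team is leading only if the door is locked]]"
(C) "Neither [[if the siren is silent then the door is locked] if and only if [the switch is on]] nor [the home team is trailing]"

0

(A): This is (~R -> (Q -> P)) <-> (~S | R).

~R = ~F = T
Q -> P = F -> T = T
~R -> (Q -> P) = T -> T = T
~S = ~T = F
~S | R = F | F = F
(~R -> (Q -> P)) <-> (~S | R) = T <-> F = F
Hence (A) is false.

(B): This is ~S | (~Q nor (R -> P)).

~S = ~T = F
~Q = ~F = T
R -> P = F -> T = T
~Q nor (R -> P) = T nor T = F
~S | (~Q nor (R -> P)) = F | F = F
Thus (B) is false.

(C): In symbols: ((~Q -> P) <-> S) nor ~R

~Q = ~F = T
~Q -> P = T -> T = T
(~Q -> P) <-> S = T <-> T = T
~R = ~F = T
((~Q -> P) <-> S) nor ~R = T nor T = F
Thus (C) is false.

True statements: 0 (none).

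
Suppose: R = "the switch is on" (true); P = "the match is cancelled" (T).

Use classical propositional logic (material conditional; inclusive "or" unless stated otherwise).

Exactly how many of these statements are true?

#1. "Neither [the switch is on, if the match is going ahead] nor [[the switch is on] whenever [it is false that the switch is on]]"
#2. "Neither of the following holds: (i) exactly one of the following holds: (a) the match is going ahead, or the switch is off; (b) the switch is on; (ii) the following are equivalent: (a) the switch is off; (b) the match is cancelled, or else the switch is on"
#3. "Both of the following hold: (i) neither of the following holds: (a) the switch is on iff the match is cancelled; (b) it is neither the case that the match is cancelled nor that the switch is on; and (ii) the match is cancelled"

0

#1: Formalization: (¬P → R) ↓ (¬R → R)

¬P = ¬T = F
¬P → R = F → T = T
¬R = ¬T = F
¬R → R = F → T = T
(¬P → R) ↓ (¬R → R) = T ↓ T = F
Thus #1 is false.

#2: Parsed as ((¬P ∨ ¬R) ⊕ R) ↓ (¬R ↔ (P ∨ R))

¬P = ¬T = F
¬R = ¬T = F
¬P ∨ ¬R = F ∨ F = F
(¬P ∨ ¬R) ⊕ R = F ⊕ T = T
¬R = ¬T = F
P ∨ R = T ∨ T = T
¬R ↔ (P ∨ R) = F ↔ T = F
((¬P ∨ ¬R) ⊕ R) ↓ (¬R ↔ (P ∨ R)) = T ↓ F = F
Hence #2 is false.

#3: Parsed as ((R ↔ P) ↓ (P ↓ R)) ∧ P

R ↔ P = T ↔ T = T
P ↓ R = T ↓ T = F
(R ↔ P) ↓ (P ↓ R) = T ↓ F = F
((R ↔ P) ↓ (P ↓ R)) ∧ P = F ∧ T = F
Hence #3 is false.

0 of the 3 statements are true (none).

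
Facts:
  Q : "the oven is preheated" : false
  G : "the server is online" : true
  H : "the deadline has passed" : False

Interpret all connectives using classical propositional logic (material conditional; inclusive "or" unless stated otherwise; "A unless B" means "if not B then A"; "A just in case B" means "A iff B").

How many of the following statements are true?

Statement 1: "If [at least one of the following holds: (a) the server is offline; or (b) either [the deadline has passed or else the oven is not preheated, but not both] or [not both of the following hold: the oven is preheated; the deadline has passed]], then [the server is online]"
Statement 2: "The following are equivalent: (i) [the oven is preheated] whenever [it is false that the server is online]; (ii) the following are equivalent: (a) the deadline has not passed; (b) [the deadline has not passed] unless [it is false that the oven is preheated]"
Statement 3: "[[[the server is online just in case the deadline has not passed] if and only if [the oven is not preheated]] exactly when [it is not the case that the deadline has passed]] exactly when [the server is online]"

3

Statement 1: Parsed as (¬G ∨ ((H ⊕ ¬Q) ∨ (Q ↑ H))) → G

¬G = ¬T = F
¬Q = ¬F = T
H ⊕ ¬Q = F ⊕ T = T
Q ↑ H = F ↑ F = T
(H ⊕ ¬Q) ∨ (Q ↑ H) = T ∨ T = T
¬G ∨ ((H ⊕ ¬Q) ∨ (Q ↑ H)) = F ∨ T = T
(¬G ∨ ((H ⊕ ¬Q) ∨ (Q ↑ H))) → G = T → T = T
Hence Statement 1 is true.

Statement 2: Parsed as (¬G → Q) ↔ (¬H ↔ (¬H ∨ ¬Q))

¬G = ¬T = F
¬G → Q = F → F = T
¬H = ¬F = T
¬H = ¬F = T
¬Q = ¬F = T
¬H ∨ ¬Q = T ∨ T = T
¬H ↔ (¬H ∨ ¬Q) = T ↔ T = T
(¬G → Q) ↔ (¬H ↔ (¬H ∨ ¬Q)) = T ↔ T = T
Thus Statement 2 is true.

Statement 3: Formalization: (((G ↔ ¬H) ↔ ¬Q) ↔ ¬H) ↔ G

¬H = ¬F = T
G ↔ ¬H = T ↔ T = T
¬Q = ¬F = T
(G ↔ ¬H) ↔ ¬Q = T ↔ T = T
¬H = ¬F = T
((G ↔ ¬H) ↔ ¬Q) ↔ ¬H = T ↔ T = T
(((G ↔ ¬H) ↔ ¬Q) ↔ ¬H) ↔ G = T ↔ T = T
So Statement 3 is true.

Count: 3.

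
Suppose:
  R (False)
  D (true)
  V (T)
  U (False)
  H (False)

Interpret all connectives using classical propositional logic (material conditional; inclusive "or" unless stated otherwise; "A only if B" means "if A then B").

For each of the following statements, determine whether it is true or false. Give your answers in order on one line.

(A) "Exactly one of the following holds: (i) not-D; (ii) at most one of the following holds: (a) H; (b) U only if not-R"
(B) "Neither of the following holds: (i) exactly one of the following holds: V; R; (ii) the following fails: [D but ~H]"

(A) true / (B) false

(A): In symbols: ¬D ⊕ (H ↑ (U → ¬R))

¬D = ¬T = F
¬R = ¬F = T
U → ¬R = F → T = T
H ↑ (U → ¬R) = F ↑ T = T
¬D ⊕ (H ↑ (U → ¬R)) = F ⊕ T = T
Thus (A) is true.

(B): Formalization: (V ⊕ R) ↓ ¬(D ∧ ¬H)

V ⊕ R = T ⊕ F = T
¬H = ¬F = T
D ∧ ¬H = T ∧ T = T
¬(D ∧ ¬H) = ¬T = F
(V ⊕ R) ↓ ¬(D ∧ ¬H) = T ↓ F = F
Thus (B) is false.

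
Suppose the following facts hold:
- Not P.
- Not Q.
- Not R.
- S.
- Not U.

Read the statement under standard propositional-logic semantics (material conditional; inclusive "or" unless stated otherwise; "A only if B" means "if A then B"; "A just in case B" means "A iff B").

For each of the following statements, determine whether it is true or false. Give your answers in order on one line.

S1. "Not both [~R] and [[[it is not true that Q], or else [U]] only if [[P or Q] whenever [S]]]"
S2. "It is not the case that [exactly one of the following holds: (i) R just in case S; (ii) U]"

S1: In symbols: ¬R ↑ ((¬Q ∨ U) → (S → (P ∨ Q)))

¬R = ¬F = T
¬Q = ¬F = T
¬Q ∨ U = T ∨ F = T
P ∨ Q = F ∨ F = F
S → (P ∨ Q) = T → F = F
(¬Q ∨ U) → (S → (P ∨ Q)) = T → F = F
¬R ↑ ((¬Q ∨ U) → (S → (P ∨ Q))) = T ↑ F = T
So S1 is true.

S2: This is ¬((R ↔ S) ⊕ U).

R ↔ S = F ↔ T = F
(R ↔ S) ⊕ U = F ⊕ F = F
¬((R ↔ S) ⊕ U) = ¬F = T
Thus S2 is true.

S1 true, S2 true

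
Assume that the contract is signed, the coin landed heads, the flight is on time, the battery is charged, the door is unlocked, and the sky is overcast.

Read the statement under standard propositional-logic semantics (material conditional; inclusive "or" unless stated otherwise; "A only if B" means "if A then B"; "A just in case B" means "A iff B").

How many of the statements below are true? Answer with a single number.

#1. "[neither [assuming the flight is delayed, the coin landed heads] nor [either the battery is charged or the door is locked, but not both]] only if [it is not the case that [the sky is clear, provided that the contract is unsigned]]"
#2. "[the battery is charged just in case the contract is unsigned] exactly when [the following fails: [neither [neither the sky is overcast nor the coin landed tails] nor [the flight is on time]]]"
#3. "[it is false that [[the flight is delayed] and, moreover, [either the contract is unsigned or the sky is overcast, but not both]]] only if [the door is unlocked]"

Let N = "the flight is delayed" (False), V = "the coin landed heads" (True), G = "the battery is charged" (True), S = "the door is locked" (False), M = "the contract is signed" (True), U = "the sky is overcast" (True).

#1: Formalization: ((N -> V) nor (G xor S)) -> not (not M -> not U)

N -> V = False -> True = True
G xor S = True xor False = True
(N -> V) nor (G xor S) = True nor True = False
not M = not True = False
not U = not True = False
not M -> not U = False -> False = True
not (not M -> not U) = not True = False
((N -> V) nor (G xor S)) -> not (not M -> not U) = False -> False = True
Hence #1 is true.

#2: Formalization: (G iff not M) iff not ((U nor not V) nor not N)

not M = not True = False
G iff not M = True iff False = False
not V = not True = False
U nor not V = True nor False = False
not N = not False = True
(U nor not V) nor not N = False nor True = False
not ((U nor not V) nor not N) = not False = True
(G iff not M) iff not ((U nor not V) nor not N) = False iff True = False
Thus #2 is false.

#3: In symbols: not (N and (not M xor U)) -> not S

not M = not True = False
not M xor U = False xor True = True
N and (not M xor U) = False and True = False
not (N and (not M xor U)) = not False = True
not S = not False = True
not (N and (not M xor U)) -> not S = True -> True = True
Hence #3 is true.

True statements: 2 (#1, #3).

2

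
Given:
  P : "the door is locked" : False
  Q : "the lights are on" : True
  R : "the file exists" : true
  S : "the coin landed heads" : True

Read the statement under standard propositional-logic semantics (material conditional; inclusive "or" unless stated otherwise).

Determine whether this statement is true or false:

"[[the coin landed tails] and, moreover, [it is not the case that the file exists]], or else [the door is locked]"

This is (~S & ~R) | P.

~S = ~T = F
~R = ~T = F
~S & ~R = F & F = F
(~S & ~R) | P = F | F = F

false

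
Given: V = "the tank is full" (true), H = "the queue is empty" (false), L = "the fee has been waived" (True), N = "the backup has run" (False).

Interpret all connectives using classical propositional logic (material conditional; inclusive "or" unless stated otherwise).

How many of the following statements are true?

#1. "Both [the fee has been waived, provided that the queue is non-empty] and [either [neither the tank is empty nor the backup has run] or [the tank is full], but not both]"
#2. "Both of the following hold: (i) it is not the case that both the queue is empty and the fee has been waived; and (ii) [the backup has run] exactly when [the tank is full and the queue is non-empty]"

#1: Formalization: (~H -> L) & ((~V nor N) xor V)

~H = ~F = T
~H -> L = T -> T = T
~V = ~T = F
~V nor N = F nor F = T
(~V nor N) xor V = T xor T = F
(~H -> L) & ((~V nor N) xor V) = T & F = F
Hence #1 is false.

#2: Parsed as (H nand L) & (N <-> (V & ~H))

H nand L = F nand T = T
~H = ~F = T
V & ~H = T & T = T
N <-> (V & ~H) = F <-> T = F
(H nand L) & (N <-> (V & ~H)) = T & F = F
Thus #2 is false.

0 of the 2 statements are true (none).

0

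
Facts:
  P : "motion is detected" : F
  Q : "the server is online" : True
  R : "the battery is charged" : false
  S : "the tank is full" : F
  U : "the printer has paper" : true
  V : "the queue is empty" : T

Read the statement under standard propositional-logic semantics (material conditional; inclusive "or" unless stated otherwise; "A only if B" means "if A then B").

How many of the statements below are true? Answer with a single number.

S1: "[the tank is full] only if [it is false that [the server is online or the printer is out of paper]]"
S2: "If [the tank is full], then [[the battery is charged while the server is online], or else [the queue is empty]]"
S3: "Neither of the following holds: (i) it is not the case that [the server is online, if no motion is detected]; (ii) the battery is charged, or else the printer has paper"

2

S1: Formalization: S -> not (Q or not U)

not U = not True = False
Q or not U = True or False = True
not (Q or not U) = not True = False
S -> not (Q or not U) = False -> False = True
Thus S1 is true.

S2: This is S -> ((R and Q) or V).

R and Q = False and True = False
(R and Q) or V = False or True = True
S -> ((R and Q) or V) = False -> True = True
Thus S2 is true.

S3: This is not (not P -> Q) nor (R or U).

not P = not False = True
not P -> Q = True -> True = True
not (not P -> Q) = not True = False
R or U = False or True = True
not (not P -> Q) nor (R or U) = False nor True = False
Hence S3 is false.

Count: 2.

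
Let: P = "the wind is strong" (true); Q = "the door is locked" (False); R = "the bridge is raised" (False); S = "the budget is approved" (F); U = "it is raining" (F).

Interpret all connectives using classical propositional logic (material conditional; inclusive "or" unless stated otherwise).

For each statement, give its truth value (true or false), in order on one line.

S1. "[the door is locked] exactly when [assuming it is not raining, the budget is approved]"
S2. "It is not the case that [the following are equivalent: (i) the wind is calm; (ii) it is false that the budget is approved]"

S1: In symbols: Q iff (not U -> S)

not U = not False = True
not U -> S = True -> False = False
Q iff (not U -> S) = False iff False = True
So S1 is true.

S2: This is not (not P iff not S).

not P = not True = False
not S = not False = True
not P iff not S = False iff True = False
not (not P iff not S) = not False = True
Hence S2 is true.

S1 T; S2 T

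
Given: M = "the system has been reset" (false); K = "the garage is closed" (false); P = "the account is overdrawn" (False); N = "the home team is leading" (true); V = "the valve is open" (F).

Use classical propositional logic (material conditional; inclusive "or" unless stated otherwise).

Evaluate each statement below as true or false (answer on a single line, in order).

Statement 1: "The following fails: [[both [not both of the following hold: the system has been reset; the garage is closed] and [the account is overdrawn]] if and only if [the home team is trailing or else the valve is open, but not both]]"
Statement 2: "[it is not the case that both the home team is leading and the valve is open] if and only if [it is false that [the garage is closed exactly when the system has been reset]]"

Statement 1 False / Statement 2 False

Statement 1: This is ¬(((M ↑ K) ∧ P) ↔ (¬N ⊕ V)).

M ↑ K = F ↑ F = T
(M ↑ K) ∧ P = T ∧ F = F
¬N = ¬T = F
¬N ⊕ V = F ⊕ F = F
((M ↑ K) ∧ P) ↔ (¬N ⊕ V) = F ↔ F = T
¬(((M ↑ K) ∧ P) ↔ (¬N ⊕ V)) = ¬T = F
Thus Statement 1 is false.

Statement 2: Parsed as (N ↑ V) ↔ ¬(K ↔ M)

N ↑ V = T ↑ F = T
K ↔ M = F ↔ F = T
¬(K ↔ M) = ¬T = F
(N ↑ V) ↔ ¬(K ↔ M) = T ↔ F = F
So Statement 2 is false.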